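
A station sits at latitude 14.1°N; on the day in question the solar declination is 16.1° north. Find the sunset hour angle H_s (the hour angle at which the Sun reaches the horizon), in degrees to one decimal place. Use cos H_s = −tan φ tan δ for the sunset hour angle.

94.2°

−tan φ tan δ = −(0.2512)(0.2886) = -0.0725; H_s = arccos(-0.0725) = 94.16°.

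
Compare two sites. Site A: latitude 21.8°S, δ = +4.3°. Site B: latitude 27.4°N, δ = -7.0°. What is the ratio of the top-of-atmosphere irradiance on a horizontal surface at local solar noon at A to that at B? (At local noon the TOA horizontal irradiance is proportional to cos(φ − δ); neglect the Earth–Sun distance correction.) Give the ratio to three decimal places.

A: cos θ_z = cos(-21.8° − (4.3°)) = 0.8980.
B: cos θ_z = cos(27.4° − (-7.0°)) = 0.8251.
Ratio A/B = 0.8980 / 0.8251 = 1.0884.

1.088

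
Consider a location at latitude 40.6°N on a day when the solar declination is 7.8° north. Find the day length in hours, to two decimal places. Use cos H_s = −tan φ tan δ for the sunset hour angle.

12.90 hours

−tan φ tan δ = −(0.8571)(0.1370) = -0.1174; H_s = arccos(-0.1174) = 96.74°.
Day length = 2 H_s / 15° h⁻¹ = 193.48° / 15 = 12.899 h.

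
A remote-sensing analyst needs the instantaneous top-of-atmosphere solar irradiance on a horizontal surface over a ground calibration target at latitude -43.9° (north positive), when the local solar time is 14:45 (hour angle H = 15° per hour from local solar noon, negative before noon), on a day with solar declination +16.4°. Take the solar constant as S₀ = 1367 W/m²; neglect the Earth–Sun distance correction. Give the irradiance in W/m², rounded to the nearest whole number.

Hour angle H = 15° × (14.75 − 12) = 41.25°.
cos θ_z = sin(-43.9°) sin(16.4°) + cos(-43.9°) cos(16.4°) cos(41.25°) = -0.1958 + 0.5197 = 0.3239.
Top-of-atmosphere irradiance = S₀ cos θ_z = 1367 × 0.3239 = 442.77 W/m².

443 W/m²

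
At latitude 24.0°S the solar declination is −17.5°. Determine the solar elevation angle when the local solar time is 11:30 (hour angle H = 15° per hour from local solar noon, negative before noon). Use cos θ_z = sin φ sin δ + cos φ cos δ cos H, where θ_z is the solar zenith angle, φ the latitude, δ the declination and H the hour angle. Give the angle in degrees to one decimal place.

Hour angle H = 15° × (11.5 − 12) = -7.50°.
With φ = -24.0°, δ = -17.5°, H = -7.50°: sin φ sin δ = 0.1223, cos φ cos δ cos H = 0.8638, so cos θ_z = 0.9861.
θ_z = arccos(0.9861) = 9.56°, so the elevation is 90° − 9.56° = 80.44°.

80.4°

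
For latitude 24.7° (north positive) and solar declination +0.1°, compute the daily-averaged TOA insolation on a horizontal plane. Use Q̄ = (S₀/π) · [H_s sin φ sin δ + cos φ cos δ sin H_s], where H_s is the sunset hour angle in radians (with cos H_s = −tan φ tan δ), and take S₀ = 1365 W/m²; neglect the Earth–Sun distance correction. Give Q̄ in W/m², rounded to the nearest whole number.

−tan φ tan δ = −(0.4599)(0.0017) = -0.0008; H_s = arccos(-0.0008) = 90.05°. In radians, H_s = 1.5717.
H_s sin φ sin δ = 1.5717 × 0.4179 × 0.0017 = 0.0011.
cos φ cos δ sin H_s = 0.9085 × 1.0000 × 1.0000 = 0.9085.
Q̄ = (1365/π) × (0.0011 + 0.9085) = 434.49 × 0.9096 = 395.21 W/m².

395 W/m²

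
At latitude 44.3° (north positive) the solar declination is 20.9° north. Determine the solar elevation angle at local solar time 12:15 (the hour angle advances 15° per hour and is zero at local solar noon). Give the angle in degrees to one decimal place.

66.4°

Hour angle H = 15° × (12.25 − 12) = 3.75°.
cos θ_z = sin φ sin δ + cos φ cos δ cos H = (0.6984)(0.3567) + (0.7157)(0.9342)(0.9979) = 0.9163.
θ_z = arccos(0.9163) = 23.61°, so the elevation is 90° − 23.61° = 66.39°.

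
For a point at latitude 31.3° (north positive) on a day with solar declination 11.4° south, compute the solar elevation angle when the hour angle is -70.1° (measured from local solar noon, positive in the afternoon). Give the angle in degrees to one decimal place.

With φ = 31.3°, δ = -11.4°, H = -70.10°: sin φ sin δ = -0.1027, cos φ cos δ cos H = 0.2851, so cos θ_z = 0.1824.
θ_z = arccos(0.1824) = 79.49°, so the elevation is 90° − 79.49° = 10.51°.

10.5°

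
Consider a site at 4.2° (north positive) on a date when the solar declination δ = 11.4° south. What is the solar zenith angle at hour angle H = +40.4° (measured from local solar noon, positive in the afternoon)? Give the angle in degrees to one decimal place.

With φ = 4.2°, δ = -11.4°, H = 40.40°: sin φ sin δ = -0.0145, cos φ cos δ cos H = 0.7445, so cos θ_z = 0.7300.
θ_z = arccos(0.7300) = 43.11°.

43.1°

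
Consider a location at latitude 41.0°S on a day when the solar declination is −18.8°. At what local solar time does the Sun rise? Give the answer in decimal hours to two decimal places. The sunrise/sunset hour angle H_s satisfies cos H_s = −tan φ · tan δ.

−tan φ tan δ = −(-0.8693)(-0.3404) = -0.2959; H_s = arccos(-0.2959) = 107.21°.
Sunrise is at 12 − H_s/15 = 12 − 7.147 = 4.853 h local solar time.

4.85 h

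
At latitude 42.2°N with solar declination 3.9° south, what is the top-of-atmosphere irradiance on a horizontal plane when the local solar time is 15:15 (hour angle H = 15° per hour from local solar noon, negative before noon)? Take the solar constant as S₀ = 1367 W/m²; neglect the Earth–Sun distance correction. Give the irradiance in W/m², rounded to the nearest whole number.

Hour angle H = 15° × (15.25 − 12) = 48.75°.
With φ = 42.2°, δ = -3.9°, H = 48.75°: sin φ sin δ = -0.0457, cos φ cos δ cos H = 0.4873, so cos θ_z = 0.4416.
Top-of-atmosphere irradiance = S₀ cos θ_z = 1367 × 0.4416 = 603.67 W/m².

604 W/m²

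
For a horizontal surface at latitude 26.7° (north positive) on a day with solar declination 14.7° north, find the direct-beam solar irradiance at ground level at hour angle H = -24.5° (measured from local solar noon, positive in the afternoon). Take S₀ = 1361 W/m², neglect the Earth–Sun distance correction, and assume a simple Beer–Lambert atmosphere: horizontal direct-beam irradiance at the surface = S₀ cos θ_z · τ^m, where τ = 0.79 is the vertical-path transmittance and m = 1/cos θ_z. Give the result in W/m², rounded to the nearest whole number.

cos θ_z = sin(26.7°) sin(14.7°) + cos(26.7°) cos(14.7°) cos(-24.50°) = 0.1140 + 0.7863 = 0.9003.
Air mass m = 1/cos θ_z = 1/0.9003 = 1.111; τ^m = 0.79^1.111 = 0.7696.
Surface direct beam = 1361 × 0.9003 × 0.7696 = 943.00 W/m².

943 W/m²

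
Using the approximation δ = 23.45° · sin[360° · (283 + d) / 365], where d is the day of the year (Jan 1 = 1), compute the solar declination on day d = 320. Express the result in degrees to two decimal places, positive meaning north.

-19.15°

360 × (283 + 320) / 365 = 594.740°; sin(594.740°) = -0.8165.
δ = 23.45 × -0.8165 = -19.147° ≈ -19.15°.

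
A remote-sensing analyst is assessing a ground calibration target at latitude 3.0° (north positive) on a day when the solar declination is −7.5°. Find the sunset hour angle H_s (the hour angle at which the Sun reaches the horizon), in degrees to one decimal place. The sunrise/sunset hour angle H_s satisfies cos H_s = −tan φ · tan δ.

89.6°

−tan φ tan δ = −(0.0524)(-0.1317) = 0.0069; H_s = arccos(0.0069) = 89.60°.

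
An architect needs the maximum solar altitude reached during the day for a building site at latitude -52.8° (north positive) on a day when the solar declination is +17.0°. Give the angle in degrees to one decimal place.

20.2°

At local solar noon the hour angle is zero, so the elevation is 90° − |φ − δ| = 90° − |-52.8° − (17.0°)| = 90° − 69.8° = 20.2°.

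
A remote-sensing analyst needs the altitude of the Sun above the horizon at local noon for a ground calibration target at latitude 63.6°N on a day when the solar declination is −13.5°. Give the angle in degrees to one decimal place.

At local solar noon the hour angle is zero, so the elevation is 90° − |φ − δ| = 90° − |63.6° − (-13.5°)| = 90° − 77.1° = 12.9°.

12.9°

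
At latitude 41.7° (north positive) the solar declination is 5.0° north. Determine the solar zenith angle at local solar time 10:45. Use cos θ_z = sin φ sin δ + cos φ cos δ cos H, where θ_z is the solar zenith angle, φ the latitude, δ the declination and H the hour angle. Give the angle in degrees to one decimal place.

Hour angle H = 15° × (10.75 − 12) = -18.75°.
cos θ_z = sin(41.7°) sin(5.0°) + cos(41.7°) cos(5.0°) cos(-18.75°) = 0.0580 + 0.7043 = 0.7623.
θ_z = arccos(0.7623) = 40.33°.

40.3°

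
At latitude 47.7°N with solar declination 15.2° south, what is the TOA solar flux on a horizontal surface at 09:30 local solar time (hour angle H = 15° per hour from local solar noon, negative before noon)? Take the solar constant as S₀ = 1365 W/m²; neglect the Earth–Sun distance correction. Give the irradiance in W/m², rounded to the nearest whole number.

Hour angle H = 15° × (9.5 − 12) = -37.50°.
With φ = 47.7°, δ = -15.2°, H = -37.50°: sin φ sin δ = -0.1939, cos φ cos δ cos H = 0.5153, so cos θ_z = 0.3214.
Top-of-atmosphere irradiance = S₀ cos θ_z = 1365 × 0.3214 = 438.71 W/m².

439 W/m²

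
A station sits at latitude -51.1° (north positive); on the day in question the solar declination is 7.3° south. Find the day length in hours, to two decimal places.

13.22 hours

−tan φ tan δ = −(-1.2393)(-0.1281) = -0.1588; H_s = arccos(-0.1588) = 99.14°.
Day length = 2 H_s / 15° h⁻¹ = 198.28° / 15 = 13.219 h.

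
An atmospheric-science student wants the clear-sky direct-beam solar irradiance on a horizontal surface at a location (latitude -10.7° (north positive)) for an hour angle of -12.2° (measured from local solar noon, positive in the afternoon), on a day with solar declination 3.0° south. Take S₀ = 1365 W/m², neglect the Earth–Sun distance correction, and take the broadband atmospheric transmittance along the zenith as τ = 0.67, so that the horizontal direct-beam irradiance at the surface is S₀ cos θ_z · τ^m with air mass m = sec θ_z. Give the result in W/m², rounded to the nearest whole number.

875 W/m²

With φ = -10.7°, δ = -3.0°, H = -12.20°: sin φ sin δ = 0.0097, cos φ cos δ cos H = 0.9591, so cos θ_z = 0.9688.
Air mass m = 1/cos θ_z = 1/0.9688 = 1.032; τ^m = 0.67^1.032 = 0.6615.
Surface direct beam = 1365 × 0.9688 × 0.6615 = 874.78 W/m².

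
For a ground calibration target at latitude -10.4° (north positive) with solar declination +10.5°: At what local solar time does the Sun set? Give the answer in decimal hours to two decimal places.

17.87 h

cos H_s = −tan(-10.4°) · tan(10.5°) = 0.0340, so H_s = arccos(0.0340) = 88.05°.
Sunset is at 12 + H_s/15 = 12 + 5.870 = 17.870 h local solar time.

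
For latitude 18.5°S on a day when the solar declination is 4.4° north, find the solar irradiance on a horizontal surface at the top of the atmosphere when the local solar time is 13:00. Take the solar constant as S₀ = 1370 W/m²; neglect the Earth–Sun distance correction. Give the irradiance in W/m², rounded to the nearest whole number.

1218 W/m²

Hour angle H = 15° × (13 − 12) = 15.00°.
cos θ_z = sin φ sin δ + cos φ cos δ cos H = (-0.3173)(0.0767) + (0.9483)(0.9971)(0.9659) = 0.8890.
Top-of-atmosphere irradiance = S₀ cos θ_z = 1370 × 0.8890 = 1217.93 W/m².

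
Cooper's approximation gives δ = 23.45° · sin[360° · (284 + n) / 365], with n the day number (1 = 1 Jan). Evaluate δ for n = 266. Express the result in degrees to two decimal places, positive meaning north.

360 × (284 + 266) / 365 = 542.466°; sin(542.466°) = -0.0430.
δ = 23.45 × -0.0430 = -1.008° ≈ -1.01°.

-1.01°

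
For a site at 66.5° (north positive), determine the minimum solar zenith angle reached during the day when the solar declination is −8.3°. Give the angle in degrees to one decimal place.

At local solar noon the hour angle is zero, so the zenith angle is |φ − δ| = |66.5° − (-8.3°)| = 74.8°.

74.8°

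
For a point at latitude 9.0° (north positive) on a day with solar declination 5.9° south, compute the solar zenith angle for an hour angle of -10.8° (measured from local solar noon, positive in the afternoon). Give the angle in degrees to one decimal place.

18.4°

cos θ_z = sin φ sin δ + cos φ cos δ cos H = (0.1564)(-0.1028) + (0.9877)(0.9947)(0.9823) = 0.9490.
θ_z = arccos(0.9490) = 18.38°.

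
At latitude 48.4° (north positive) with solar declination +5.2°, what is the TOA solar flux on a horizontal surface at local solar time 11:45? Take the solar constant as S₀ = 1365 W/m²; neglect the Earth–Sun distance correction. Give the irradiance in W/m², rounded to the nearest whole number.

Hour angle H = 15° × (11.75 − 12) = -3.75°.
With φ = 48.4°, δ = 5.2°, H = -3.75°: sin φ sin δ = 0.0678, cos φ cos δ cos H = 0.6598, so cos θ_z = 0.7276.
Top-of-atmosphere irradiance = S₀ cos θ_z = 1365 × 0.7276 = 993.17 W/m².

993 W/m²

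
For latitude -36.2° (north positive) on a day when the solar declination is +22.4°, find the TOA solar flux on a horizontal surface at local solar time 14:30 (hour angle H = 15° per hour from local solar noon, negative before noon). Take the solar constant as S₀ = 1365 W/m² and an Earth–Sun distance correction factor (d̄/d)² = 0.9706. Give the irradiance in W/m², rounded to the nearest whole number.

486 W/m²

Hour angle H = 15° × (14.5 − 12) = 37.50°.
With φ = -36.2°, δ = 22.4°, H = 37.50°: sin φ sin δ = -0.2251, cos φ cos δ cos H = 0.5919, so cos θ_z = 0.3668.
Top-of-atmosphere irradiance = S₀ (d̄/d)² cos θ_z = 1365 × 0.9706 × 0.3668 = 485.96 W/m².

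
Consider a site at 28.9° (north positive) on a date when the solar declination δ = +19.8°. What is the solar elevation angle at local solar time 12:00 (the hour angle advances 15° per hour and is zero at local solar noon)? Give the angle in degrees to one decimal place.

80.9°

Hour angle H = 15° × (12 − 12) = 0.00°.
With φ = 28.9°, δ = 19.8°, H = 0.00°: sin φ sin δ = 0.1637, cos φ cos δ cos H = 0.8237, so cos θ_z = 0.9874.
θ_z = arccos(0.9874) = 9.11°, so the elevation is 90° − 9.11° = 80.89°.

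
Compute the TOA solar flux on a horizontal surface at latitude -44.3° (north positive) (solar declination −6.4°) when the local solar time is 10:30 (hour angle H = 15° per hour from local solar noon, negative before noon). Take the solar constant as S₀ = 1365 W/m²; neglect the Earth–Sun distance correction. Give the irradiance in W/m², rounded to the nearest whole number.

Hour angle H = 15° × (10.5 − 12) = -22.50°.
With φ = -44.3°, δ = -6.4°, H = -22.50°: sin φ sin δ = 0.0779, cos φ cos δ cos H = 0.6571, so cos θ_z = 0.7350.
Top-of-atmosphere irradiance = S₀ cos θ_z = 1365 × 0.7350 = 1003.27 W/m².

1003 W/m²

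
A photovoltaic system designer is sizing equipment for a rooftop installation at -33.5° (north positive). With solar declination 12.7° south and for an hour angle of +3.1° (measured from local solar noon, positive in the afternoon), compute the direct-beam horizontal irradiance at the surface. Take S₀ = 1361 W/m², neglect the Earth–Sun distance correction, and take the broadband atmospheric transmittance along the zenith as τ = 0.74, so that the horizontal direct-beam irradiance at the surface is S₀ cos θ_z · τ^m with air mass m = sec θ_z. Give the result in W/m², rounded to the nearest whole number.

With φ = -33.5°, δ = -12.7°, H = 3.10°: sin φ sin δ = 0.1213, cos φ cos δ cos H = 0.8123, so cos θ_z = 0.9336.
Air mass m = 1/cos θ_z = 1/0.9336 = 1.071; τ^m = 0.74^1.071 = 0.7243.
Surface direct beam = 1361 × 0.9336 × 0.7243 = 920.32 W/m².

920 W/m²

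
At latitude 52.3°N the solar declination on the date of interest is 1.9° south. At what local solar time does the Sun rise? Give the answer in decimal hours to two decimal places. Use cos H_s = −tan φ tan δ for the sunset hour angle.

6.16 h

−tan φ tan δ = −(1.2938)(-0.0332) = 0.0430; H_s = arccos(0.0430) = 87.54°.
Sunrise is at 12 − H_s/15 = 12 − 5.836 = 6.164 h local solar time.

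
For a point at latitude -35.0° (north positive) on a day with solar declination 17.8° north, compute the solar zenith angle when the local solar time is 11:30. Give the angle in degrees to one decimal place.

53.3°

Hour angle H = 15° × (11.5 − 12) = -7.50°.
cos θ_z = sin φ sin δ + cos φ cos δ cos H = (-0.5736)(0.3057) + (0.8192)(0.9521)(0.9914) = 0.5979.
θ_z = arccos(0.5979) = 53.28°.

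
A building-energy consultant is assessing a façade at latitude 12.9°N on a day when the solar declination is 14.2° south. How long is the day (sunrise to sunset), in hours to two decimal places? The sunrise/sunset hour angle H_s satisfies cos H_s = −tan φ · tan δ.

11.56 hours

cos H_s = −tan(12.9°) · tan(-14.2°) = 0.0580, so H_s = arccos(0.0580) = 86.67°.
Day length = 2 H_s / 15° h⁻¹ = 173.34° / 15 = 11.556 h.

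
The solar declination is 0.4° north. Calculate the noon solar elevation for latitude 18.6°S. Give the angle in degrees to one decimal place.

71.0°

At local solar noon the hour angle is zero, so the elevation is 90° − |φ − δ| = 90° − |-18.6° − (0.4°)| = 90° − 19.0° = 71.0°.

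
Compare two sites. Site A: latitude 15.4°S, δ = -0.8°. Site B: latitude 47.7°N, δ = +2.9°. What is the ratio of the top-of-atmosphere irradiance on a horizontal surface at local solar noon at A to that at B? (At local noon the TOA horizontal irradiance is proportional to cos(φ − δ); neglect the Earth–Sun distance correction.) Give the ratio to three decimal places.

A: cos θ_z = cos(-15.4° − (-0.8°)) = 0.9677.
B: cos θ_z = cos(47.7° − (2.9°)) = 0.7096.
Ratio A/B = 0.9677 / 0.7096 = 1.3637.

1.364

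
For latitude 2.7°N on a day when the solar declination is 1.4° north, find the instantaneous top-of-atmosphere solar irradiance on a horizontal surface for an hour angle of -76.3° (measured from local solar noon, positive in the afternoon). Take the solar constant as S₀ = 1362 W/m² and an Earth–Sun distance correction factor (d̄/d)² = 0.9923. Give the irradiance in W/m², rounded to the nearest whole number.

321 W/m²

cos θ_z = sin(2.7°) sin(1.4°) + cos(2.7°) cos(1.4°) cos(-76.30°) = 0.0012 + 0.2365 = 0.2377.
Top-of-atmosphere irradiance = S₀ (d̄/d)² cos θ_z = 1362 × 0.9923 × 0.2377 = 321.25 W/m².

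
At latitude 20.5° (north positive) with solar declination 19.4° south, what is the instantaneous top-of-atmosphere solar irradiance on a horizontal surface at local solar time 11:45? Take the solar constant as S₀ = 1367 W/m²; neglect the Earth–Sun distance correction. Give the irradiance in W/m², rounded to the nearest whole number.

1046 W/m²

Hour angle H = 15° × (11.75 − 12) = -3.75°.
cos θ_z = sin(20.5°) sin(-19.4°) + cos(20.5°) cos(-19.4°) cos(-3.75°) = -0.1163 + 0.8816 = 0.7653.
Top-of-atmosphere irradiance = S₀ cos θ_z = 1367 × 0.7653 = 1046.17 W/m².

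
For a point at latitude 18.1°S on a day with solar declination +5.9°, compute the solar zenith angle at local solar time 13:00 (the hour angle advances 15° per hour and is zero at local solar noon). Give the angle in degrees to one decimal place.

28.2°

Hour angle H = 15° × (13 − 12) = 15.00°.
cos θ_z = sin(-18.1°) sin(5.9°) + cos(-18.1°) cos(5.9°) cos(15.00°) = -0.0319 + 0.9133 = 0.8814.
θ_z = arccos(0.8814) = 28.19°.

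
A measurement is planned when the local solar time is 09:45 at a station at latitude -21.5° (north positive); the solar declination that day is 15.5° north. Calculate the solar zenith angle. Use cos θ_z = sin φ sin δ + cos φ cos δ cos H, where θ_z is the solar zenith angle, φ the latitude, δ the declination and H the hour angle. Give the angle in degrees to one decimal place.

Hour angle H = 15° × (9.75 − 12) = -33.75°.
With φ = -21.5°, δ = 15.5°, H = -33.75°: sin φ sin δ = -0.0979, cos φ cos δ cos H = 0.7455, so cos θ_z = 0.6476.
θ_z = arccos(0.6476) = 49.64°.

49.6°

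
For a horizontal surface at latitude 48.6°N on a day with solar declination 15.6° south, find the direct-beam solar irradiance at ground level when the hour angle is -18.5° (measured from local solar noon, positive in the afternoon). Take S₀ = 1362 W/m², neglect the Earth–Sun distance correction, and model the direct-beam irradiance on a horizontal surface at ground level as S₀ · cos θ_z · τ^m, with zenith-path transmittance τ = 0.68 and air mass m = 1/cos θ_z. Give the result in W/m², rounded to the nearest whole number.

210 W/m²

cos θ_z = sin φ sin δ + cos φ cos δ cos H = (0.7501)(-0.2689) + (0.6613)(0.9632)(0.9483) = 0.4023.
Air mass m = 1/cos θ_z = 1/0.4023 = 2.486; τ^m = 0.68^2.486 = 0.3834.
Surface direct beam = 1362 × 0.4023 × 0.3834 = 210.08 W/m².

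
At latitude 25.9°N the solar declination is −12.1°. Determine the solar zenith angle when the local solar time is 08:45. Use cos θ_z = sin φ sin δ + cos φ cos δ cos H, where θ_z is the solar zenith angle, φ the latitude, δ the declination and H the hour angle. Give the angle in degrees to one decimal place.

Hour angle H = 15° × (8.75 − 12) = -48.75°.
With φ = 25.9°, δ = -12.1°, H = -48.75°: sin φ sin δ = -0.0916, cos φ cos δ cos H = 0.5799, so cos θ_z = 0.4883.
θ_z = arccos(0.4883) = 60.77°.

60.8°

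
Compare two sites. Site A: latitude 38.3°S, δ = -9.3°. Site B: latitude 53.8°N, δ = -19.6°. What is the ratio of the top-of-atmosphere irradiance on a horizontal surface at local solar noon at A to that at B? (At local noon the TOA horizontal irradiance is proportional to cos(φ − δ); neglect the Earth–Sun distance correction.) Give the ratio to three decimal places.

3.061

A: cos θ_z = cos(-38.3° − (-9.3°)) = 0.8746.
B: cos θ_z = cos(53.8° − (-19.6°)) = 0.2857.
Ratio A/B = 0.8746 / 0.2857 = 3.0613.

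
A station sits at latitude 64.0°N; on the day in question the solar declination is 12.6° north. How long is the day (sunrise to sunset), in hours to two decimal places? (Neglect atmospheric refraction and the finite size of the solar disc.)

cos H_s = −tan(64.0°) · tan(12.6°) = -0.4583, so H_s = arccos(-0.4583) = 117.28°.
Day length = 2 H_s / 15° h⁻¹ = 234.56° / 15 = 15.637 h.

15.64 hours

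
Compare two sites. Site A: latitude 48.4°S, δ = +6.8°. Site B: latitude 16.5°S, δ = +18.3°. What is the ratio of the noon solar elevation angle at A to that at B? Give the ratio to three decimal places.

A: 90° − |-48.4 − (6.8)| = 34.80°.
B: 90° − |-16.5 − (18.3)| = 55.20°.
Ratio A/B = 34.8000 / 55.2000 = 0.6304.

0.630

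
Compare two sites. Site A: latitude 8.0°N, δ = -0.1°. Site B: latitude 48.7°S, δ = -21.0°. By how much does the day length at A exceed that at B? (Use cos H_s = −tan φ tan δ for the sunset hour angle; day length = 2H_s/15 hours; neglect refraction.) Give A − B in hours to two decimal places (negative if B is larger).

A: H_s = arccos(−tan 8.0° · tan -0.1°) = 89.99°, so 2H_s/15 = 11.9987 h.
B: H_s = arccos(−tan -48.7° · tan -21.0°) = 115.91°, so 2H_s/15 = 15.4547 h.
A − B = 11.9987 − 15.4547 = -3.4560 h.

-3.46 h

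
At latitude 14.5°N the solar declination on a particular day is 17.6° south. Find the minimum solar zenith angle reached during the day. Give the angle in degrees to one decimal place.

At local solar noon the hour angle is zero, so the zenith angle is |φ − δ| = |14.5° − (-17.6°)| = 32.1°.

32.1°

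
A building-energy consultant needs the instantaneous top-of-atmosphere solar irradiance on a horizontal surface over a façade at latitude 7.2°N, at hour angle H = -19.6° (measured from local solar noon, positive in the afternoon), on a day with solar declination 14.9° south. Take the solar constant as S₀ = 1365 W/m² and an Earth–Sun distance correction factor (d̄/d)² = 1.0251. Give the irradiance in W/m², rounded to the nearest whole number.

1219 W/m²

cos θ_z = sin(7.2°) sin(-14.9°) + cos(7.2°) cos(-14.9°) cos(-19.60°) = -0.0322 + 0.9032 = 0.8710.
Top-of-atmosphere irradiance = S₀ (d̄/d)² cos θ_z = 1365 × 1.0251 × 0.8710 = 1218.76 W/m².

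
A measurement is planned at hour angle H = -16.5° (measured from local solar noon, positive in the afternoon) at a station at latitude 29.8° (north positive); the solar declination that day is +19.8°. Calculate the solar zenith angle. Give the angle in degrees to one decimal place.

cos θ_z = sin(29.8°) sin(19.8°) + cos(29.8°) cos(19.8°) cos(-16.50°) = 0.1683 + 0.7828 = 0.9511.
θ_z = arccos(0.9511) = 17.99°.

18.0°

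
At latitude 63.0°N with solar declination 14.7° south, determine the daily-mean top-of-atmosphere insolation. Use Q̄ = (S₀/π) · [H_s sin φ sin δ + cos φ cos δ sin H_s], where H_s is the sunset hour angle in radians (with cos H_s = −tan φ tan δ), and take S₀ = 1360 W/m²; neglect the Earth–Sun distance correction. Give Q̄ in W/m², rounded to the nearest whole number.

−tan φ tan δ = −(1.9626)(-0.2623) = 0.5148; H_s = arccos(0.5148) = 59.02°. In radians, H_s = 1.0301.
H_s sin φ sin δ = 1.0301 × 0.8910 × -0.2538 = -0.2329.
cos φ cos δ sin H_s = 0.4540 × 0.9673 × 0.8574 = 0.3765.
Q̄ = (1360/π) × (-0.2329 + 0.3765) = 432.90 × 0.1436 = 62.16 W/m².

62 W/m²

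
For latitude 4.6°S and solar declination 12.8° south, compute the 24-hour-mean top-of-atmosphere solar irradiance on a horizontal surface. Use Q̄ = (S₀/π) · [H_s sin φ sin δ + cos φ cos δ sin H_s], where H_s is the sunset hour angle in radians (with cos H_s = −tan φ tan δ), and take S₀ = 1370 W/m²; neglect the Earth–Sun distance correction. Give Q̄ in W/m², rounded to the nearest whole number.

436 W/m²

The sunset hour angle satisfies cos H_s = −tan φ tan δ = -0.0183, giving H_s = 91.05°. In radians, H_s = 1.5891.
H_s sin φ sin δ = 1.5891 × -0.0802 × -0.2215 = 0.0282.
cos φ cos δ sin H_s = 0.9968 × 0.9751 × 0.9998 = 0.9718.
Q̄ = (1370/π) × (0.0282 + 0.9718) = 436.08 × 1.0000 = 436.08 W/m².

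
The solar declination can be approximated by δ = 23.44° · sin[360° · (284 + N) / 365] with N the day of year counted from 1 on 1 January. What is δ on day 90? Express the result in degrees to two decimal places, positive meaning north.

360 × (284 + 90) / 365 = 368.877°; sin(368.877°) = 0.1543.
δ = 23.44 × 0.1543 = 3.617° ≈ +3.62°.

+3.62°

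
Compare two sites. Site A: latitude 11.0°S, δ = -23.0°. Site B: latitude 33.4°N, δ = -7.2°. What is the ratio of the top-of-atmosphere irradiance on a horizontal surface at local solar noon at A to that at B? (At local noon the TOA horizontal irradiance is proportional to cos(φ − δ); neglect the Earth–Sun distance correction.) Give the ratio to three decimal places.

1.288

A: cos θ_z = cos(-11.0° − (-23.0°)) = 0.9781.
B: cos θ_z = cos(33.4° − (-7.2°)) = 0.7593.
Ratio A/B = 0.9781 / 0.7593 = 1.2882.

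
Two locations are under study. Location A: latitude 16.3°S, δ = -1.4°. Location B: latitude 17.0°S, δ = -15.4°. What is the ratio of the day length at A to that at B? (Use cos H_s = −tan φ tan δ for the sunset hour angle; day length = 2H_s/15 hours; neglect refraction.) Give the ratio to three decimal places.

0.953

A: H_s = arccos(−tan -16.3° · tan -1.4°) = 90.41°, so 2H_s/15 = 12.0547 h.
B: H_s = arccos(−tan -17.0° · tan -15.4°) = 94.83°, so 2H_s/15 = 12.6440 h.
Ratio A/B = 12.0547 / 12.6440 = 0.9534.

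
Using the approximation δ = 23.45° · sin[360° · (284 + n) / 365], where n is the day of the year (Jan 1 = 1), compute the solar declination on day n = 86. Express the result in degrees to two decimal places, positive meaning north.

+2.02°

360 × (284 + 86) / 365 = 364.932°; sin(364.932°) = 0.0860.
δ = 23.45 × 0.0860 = 2.017° ≈ +2.02°.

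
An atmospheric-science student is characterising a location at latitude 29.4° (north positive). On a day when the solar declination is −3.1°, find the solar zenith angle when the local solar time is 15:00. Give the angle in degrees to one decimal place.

53.9°

Hour angle H = 15° × (15 − 12) = 45.00°.
cos θ_z = sin(29.4°) sin(-3.1°) + cos(29.4°) cos(-3.1°) cos(45.00°) = -0.0265 + 0.6151 = 0.5886.
θ_z = arccos(0.5886) = 53.94°.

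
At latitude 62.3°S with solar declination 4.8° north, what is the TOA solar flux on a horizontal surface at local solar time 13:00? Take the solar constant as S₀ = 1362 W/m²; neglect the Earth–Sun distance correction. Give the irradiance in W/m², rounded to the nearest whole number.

508 W/m²

Hour angle H = 15° × (13 − 12) = 15.00°.
cos θ_z = sin φ sin δ + cos φ cos δ cos H = (-0.8854)(0.0837) + (0.4648)(0.9965)(0.9659) = 0.3733.
Top-of-atmosphere irradiance = S₀ cos θ_z = 1362 × 0.3733 = 508.43 W/m².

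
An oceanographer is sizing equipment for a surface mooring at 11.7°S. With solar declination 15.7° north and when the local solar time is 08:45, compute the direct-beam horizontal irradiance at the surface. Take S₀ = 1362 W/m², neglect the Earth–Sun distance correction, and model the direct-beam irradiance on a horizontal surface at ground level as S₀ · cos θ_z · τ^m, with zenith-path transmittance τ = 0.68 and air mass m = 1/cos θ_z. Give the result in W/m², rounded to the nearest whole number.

391 W/m²

Hour angle H = 15° × (8.75 − 12) = -48.75°.
With φ = -11.7°, δ = 15.7°, H = -48.75°: sin φ sin δ = -0.0549, cos φ cos δ cos H = 0.6216, so cos θ_z = 0.5667.
Air mass m = 1/cos θ_z = 1/0.5667 = 1.765; τ^m = 0.68^1.765 = 0.5063.
Surface direct beam = 1362 × 0.5667 × 0.5063 = 390.79 W/m².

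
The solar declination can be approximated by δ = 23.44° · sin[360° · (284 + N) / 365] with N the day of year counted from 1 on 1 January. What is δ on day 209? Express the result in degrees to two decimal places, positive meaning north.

+18.90°

360 × (284 + 209) / 365 = 486.247°; sin(486.247°) = 0.8065.
δ = 23.44 × 0.8065 = 18.904° ≈ +18.90°.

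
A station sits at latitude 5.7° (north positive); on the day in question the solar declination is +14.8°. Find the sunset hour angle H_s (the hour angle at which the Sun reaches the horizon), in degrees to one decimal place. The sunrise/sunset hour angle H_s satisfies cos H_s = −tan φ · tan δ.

91.5°

The sunset hour angle satisfies cos H_s = −tan φ tan δ = -0.0264, giving H_s = 91.51°.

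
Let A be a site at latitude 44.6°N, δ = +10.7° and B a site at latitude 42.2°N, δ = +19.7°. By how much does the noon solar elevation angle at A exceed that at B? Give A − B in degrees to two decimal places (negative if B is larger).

-11.40°

A: 90° − |44.6 − (10.7)| = 56.10°.
B: 90° − |42.2 − (19.7)| = 67.50°.
A − B = 56.10 − 67.50 = -11.40°.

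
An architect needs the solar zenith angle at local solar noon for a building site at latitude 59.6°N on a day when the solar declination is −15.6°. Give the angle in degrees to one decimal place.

75.2°

At local solar noon the hour angle is zero, so the zenith angle is |φ − δ| = |59.6° − (-15.6°)| = 75.2°.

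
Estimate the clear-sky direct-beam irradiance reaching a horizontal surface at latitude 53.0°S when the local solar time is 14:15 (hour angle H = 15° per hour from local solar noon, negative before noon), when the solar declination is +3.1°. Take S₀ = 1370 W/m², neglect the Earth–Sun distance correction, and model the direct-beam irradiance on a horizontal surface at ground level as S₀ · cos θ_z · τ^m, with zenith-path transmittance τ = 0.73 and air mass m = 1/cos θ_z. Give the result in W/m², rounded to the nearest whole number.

314 W/m²

Hour angle H = 15° × (14.25 − 12) = 33.75°.
cos θ_z = sin φ sin δ + cos φ cos δ cos H = (-0.7986)(0.0541) + (0.6018)(0.9985)(0.8315) = 0.4564.
Air mass m = 1/cos θ_z = 1/0.4564 = 2.191; τ^m = 0.73^2.191 = 0.5018.
Surface direct beam = 1370 × 0.4564 × 0.5018 = 313.76 W/m².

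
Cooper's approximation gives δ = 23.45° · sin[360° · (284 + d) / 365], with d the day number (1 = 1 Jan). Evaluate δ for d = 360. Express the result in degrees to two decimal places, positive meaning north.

360 × (284 + 360) / 365 = 635.178°; sin(635.178°) = -0.9959.
δ = 23.45 × -0.9959 = -23.354° ≈ -23.35°.

-23.35°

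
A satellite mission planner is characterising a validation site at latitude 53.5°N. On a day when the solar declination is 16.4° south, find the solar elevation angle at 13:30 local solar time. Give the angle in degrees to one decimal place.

17.5°

Hour angle H = 15° × (13.5 − 12) = 22.50°.
cos θ_z = sin(53.5°) sin(-16.4°) + cos(53.5°) cos(-16.4°) cos(22.50°) = -0.2270 + 0.5272 = 0.3002.
θ_z = arccos(0.3002) = 72.53°, so the elevation is 90° − 72.53° = 17.47°.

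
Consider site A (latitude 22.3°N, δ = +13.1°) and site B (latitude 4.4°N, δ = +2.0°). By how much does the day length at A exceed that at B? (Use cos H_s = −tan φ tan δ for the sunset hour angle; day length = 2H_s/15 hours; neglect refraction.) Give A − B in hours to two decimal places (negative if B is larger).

+0.71 h

A: H_s = arccos(−tan 22.3° · tan 13.1°) = 95.48°, so 2H_s/15 = 12.7307 h.
B: H_s = arccos(−tan 4.4° · tan 2.0°) = 90.15°, so 2H_s/15 = 12.0200 h.
A − B = 12.7307 − 12.0200 = 0.7107 h.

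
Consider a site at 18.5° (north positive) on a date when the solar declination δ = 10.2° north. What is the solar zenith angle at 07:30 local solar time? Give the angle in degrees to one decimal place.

65.6°

Hour angle H = 15° × (7.5 − 12) = -67.50°.
With φ = 18.5°, δ = 10.2°, H = -67.50°: sin φ sin δ = 0.0562, cos φ cos δ cos H = 0.3572, so cos θ_z = 0.4134.
θ_z = arccos(0.4134) = 65.58°.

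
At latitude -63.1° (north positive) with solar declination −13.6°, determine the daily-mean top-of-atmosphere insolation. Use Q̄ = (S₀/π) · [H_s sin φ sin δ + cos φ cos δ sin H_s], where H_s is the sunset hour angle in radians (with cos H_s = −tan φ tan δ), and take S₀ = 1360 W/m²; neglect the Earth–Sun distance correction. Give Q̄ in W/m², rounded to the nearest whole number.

cos H_s = −tan(-63.1°) · tan(-13.6°) = -0.4769, so H_s = arccos(-0.4769) = 118.48°. In radians, H_s = 2.0679.
H_s sin φ sin δ = 2.0679 × -0.8918 × -0.2351 = 0.4336.
cos φ cos δ sin H_s = 0.4524 × 0.9720 × 0.8790 = 0.3865.
Q̄ = (1360/π) × (0.4336 + 0.3865) = 432.90 × 0.8201 = 355.02 W/m².

355 W/m²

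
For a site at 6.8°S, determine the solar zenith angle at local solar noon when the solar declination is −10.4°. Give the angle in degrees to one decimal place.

At local solar noon the hour angle is zero, so the zenith angle is |φ − δ| = |-6.8° − (-10.4°)| = 3.6°.

3.6°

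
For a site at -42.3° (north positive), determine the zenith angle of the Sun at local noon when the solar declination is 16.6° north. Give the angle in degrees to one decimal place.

58.9°

At local solar noon the hour angle is zero, so the zenith angle is |φ − δ| = |-42.3° − (16.6°)| = 58.9°.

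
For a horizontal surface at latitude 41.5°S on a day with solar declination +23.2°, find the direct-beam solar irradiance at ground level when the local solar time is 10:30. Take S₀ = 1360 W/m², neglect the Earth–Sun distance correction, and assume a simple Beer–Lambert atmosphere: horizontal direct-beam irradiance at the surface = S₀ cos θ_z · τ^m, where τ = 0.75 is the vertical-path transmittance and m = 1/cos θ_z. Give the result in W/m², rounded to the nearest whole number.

Hour angle H = 15° × (10.5 − 12) = -22.50°.
cos θ_z = sin(-41.5°) sin(23.2°) + cos(-41.5°) cos(23.2°) cos(-22.50°) = -0.2610 + 0.6360 = 0.3750.
Air mass m = 1/cos θ_z = 1/0.3750 = 2.667; τ^m = 0.75^2.667 = 0.4643.
Surface direct beam = 1360 × 0.3750 × 0.4643 = 236.79 W/m².

237 W/m²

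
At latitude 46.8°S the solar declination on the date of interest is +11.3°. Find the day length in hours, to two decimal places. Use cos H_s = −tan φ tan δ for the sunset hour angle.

10.36 hours

The sunset hour angle satisfies cos H_s = −tan φ tan δ = 0.2128, giving H_s = 77.71°.
Day length = 2 H_s / 15° h⁻¹ = 155.42° / 15 = 10.361 h.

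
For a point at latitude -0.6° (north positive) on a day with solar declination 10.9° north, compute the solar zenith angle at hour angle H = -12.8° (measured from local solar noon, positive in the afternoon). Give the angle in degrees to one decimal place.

17.2°

cos θ_z = sin φ sin δ + cos φ cos δ cos H = (-0.0105)(0.1891) + (0.9999)(0.9820)(0.9751) = 0.9555.
θ_z = arccos(0.9555) = 17.16°.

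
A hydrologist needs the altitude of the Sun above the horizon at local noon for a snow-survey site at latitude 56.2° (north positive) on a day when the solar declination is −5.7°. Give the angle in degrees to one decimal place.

At local solar noon the hour angle is zero, so the elevation is 90° − |φ − δ| = 90° − |56.2° − (-5.7°)| = 90° − 61.9° = 28.1°.

28.1°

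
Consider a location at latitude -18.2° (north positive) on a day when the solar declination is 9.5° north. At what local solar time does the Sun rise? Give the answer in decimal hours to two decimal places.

6.21 h

The sunset hour angle satisfies cos H_s = −tan φ tan δ = 0.0550, giving H_s = 86.85°.
Sunrise is at 12 − H_s/15 = 12 − 5.790 = 6.210 h local solar time.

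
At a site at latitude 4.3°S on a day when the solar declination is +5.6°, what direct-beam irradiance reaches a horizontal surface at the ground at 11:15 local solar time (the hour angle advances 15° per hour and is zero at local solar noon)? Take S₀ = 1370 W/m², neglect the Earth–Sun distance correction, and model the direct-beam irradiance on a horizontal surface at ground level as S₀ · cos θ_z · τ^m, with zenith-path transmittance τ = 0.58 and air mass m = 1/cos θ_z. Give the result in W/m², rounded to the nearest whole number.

Hour angle H = 15° × (11.25 − 12) = -11.25°.
With φ = -4.3°, δ = 5.6°, H = -11.25°: sin φ sin δ = -0.0073, cos φ cos δ cos H = 0.9734, so cos θ_z = 0.9661.
Air mass m = 1/cos θ_z = 1/0.9661 = 1.035; τ^m = 0.58^1.035 = 0.5690.
Surface direct beam = 1370 × 0.9661 × 0.5690 = 753.10 W/m².

753 W/m²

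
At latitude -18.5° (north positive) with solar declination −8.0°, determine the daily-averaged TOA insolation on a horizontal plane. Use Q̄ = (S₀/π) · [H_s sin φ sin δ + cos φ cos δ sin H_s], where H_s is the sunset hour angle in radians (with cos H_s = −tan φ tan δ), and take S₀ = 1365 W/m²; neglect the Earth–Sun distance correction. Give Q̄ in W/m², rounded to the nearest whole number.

439 W/m²

cos H_s = −tan(-18.5°) · tan(-8.0°) = -0.0470, so H_s = arccos(-0.0470) = 92.69°. In radians, H_s = 1.6177.
H_s sin φ sin δ = 1.6177 × -0.3173 × -0.1392 = 0.0715.
cos φ cos δ sin H_s = 0.9483 × 0.9903 × 0.9989 = 0.9381.
Q̄ = (1365/π) × (0.0715 + 0.9381) = 434.49 × 1.0096 = 438.66 W/m².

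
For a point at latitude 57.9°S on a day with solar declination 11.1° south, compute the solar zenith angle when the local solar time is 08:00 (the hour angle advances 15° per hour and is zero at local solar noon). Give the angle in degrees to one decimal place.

Hour angle H = 15° × (8 − 12) = -60.00°.
cos θ_z = sin φ sin δ + cos φ cos δ cos H = (-0.8471)(-0.1925) + (0.5314)(0.9813)(0.5000) = 0.4238.
θ_z = arccos(0.4238) = 64.93°.

64.9°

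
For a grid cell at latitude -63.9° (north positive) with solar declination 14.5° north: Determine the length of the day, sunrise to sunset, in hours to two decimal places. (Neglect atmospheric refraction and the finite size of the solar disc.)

cos H_s = −tan(-63.9°) · tan(14.5°) = 0.5279, so H_s = arccos(0.5279) = 58.14°.
Day length = 2 H_s / 15° h⁻¹ = 116.28° / 15 = 7.752 h.

7.75 hours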